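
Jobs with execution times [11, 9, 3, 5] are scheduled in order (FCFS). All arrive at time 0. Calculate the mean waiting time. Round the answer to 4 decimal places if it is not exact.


FCFS order (as given): [11, 9, 3, 5]
Waiting times:
  Job 1: wait = 0
  Job 2: wait = 11
  Job 3: wait = 20
  Job 4: wait = 23
Sum of waiting times = 54
Average waiting time = 54/4 = 13.5

13.5


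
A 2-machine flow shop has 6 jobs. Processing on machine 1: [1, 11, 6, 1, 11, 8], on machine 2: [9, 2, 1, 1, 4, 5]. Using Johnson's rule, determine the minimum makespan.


Apply Johnson's rule:
  Group 1 (a <= b): [(1, 1, 9), (4, 1, 1)]
  Group 2 (a > b): [(6, 8, 5), (5, 11, 4), (2, 11, 2), (3, 6, 1)]
Optimal job order: [1, 4, 6, 5, 2, 3]
Schedule:
  Job 1: M1 done at 1, M2 done at 10
  Job 4: M1 done at 2, M2 done at 11
  Job 6: M1 done at 10, M2 done at 16
  Job 5: M1 done at 21, M2 done at 25
  Job 2: M1 done at 32, M2 done at 34
  Job 3: M1 done at 38, M2 done at 39
Makespan = 39

39


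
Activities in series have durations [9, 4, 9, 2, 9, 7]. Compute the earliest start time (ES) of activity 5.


Activity 5 starts after activities 1 through 4 complete.
Predecessor durations: [9, 4, 9, 2]
ES = 9 + 4 + 9 + 2 = 24

24


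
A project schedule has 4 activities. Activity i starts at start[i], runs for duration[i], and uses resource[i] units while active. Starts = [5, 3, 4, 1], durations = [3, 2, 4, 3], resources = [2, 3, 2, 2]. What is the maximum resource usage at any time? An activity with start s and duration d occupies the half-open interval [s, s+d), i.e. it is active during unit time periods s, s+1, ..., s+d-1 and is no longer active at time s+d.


Each activity i is active on [start_i, start_i + duration_i).
Compute total resource usage per time slot:
  t=0: active resources = [], total = 0
  t=1: active resources = [2], total = 2
  t=2: active resources = [2], total = 2
  t=3: active resources = [3, 2], total = 5
  t=4: active resources = [3, 2], total = 5
  t=5: active resources = [2, 2], total = 4
  t=6: active resources = [2, 2], total = 4
  t=7: active resources = [2, 2], total = 4
Peak resource demand = 5

5


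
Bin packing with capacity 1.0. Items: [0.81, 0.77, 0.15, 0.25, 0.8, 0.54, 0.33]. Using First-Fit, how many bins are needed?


Place items sequentially using First-Fit:
  Item 0.81 -> new Bin 1
  Item 0.77 -> new Bin 2
  Item 0.15 -> Bin 1 (now 0.96)
  Item 0.25 -> new Bin 3
  Item 0.8 -> new Bin 4
  Item 0.54 -> Bin 3 (now 0.79)
  Item 0.33 -> new Bin 5
Total bins used = 5

5


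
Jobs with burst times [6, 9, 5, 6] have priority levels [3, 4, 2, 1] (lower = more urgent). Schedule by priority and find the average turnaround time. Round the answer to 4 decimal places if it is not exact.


Sort by priority (ascending = highest first):
Order: [(1, 6), (2, 5), (3, 6), (4, 9)]
Completion times:
  Priority 1, burst=6, C=6
  Priority 2, burst=5, C=11
  Priority 3, burst=6, C=17
  Priority 4, burst=9, C=26
Average turnaround = 60/4 = 15.0

15.0


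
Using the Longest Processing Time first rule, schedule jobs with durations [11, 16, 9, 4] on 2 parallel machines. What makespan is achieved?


Sort jobs in decreasing order (LPT): [16, 11, 9, 4]
Assign each job to the least loaded machine:
  Machine 1: jobs [16, 4], load = 20
  Machine 2: jobs [11, 9], load = 20
Makespan = max load = 20

20


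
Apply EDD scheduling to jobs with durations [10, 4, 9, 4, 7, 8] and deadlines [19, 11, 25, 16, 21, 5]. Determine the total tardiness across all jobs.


Sort by due date (EDD order): [(8, 5), (4, 11), (4, 16), (10, 19), (7, 21), (9, 25)]
Compute completion times and tardiness:
  Job 1: p=8, d=5, C=8, tardiness=max(0,8-5)=3
  Job 2: p=4, d=11, C=12, tardiness=max(0,12-11)=1
  Job 3: p=4, d=16, C=16, tardiness=max(0,16-16)=0
  Job 4: p=10, d=19, C=26, tardiness=max(0,26-19)=7
  Job 5: p=7, d=21, C=33, tardiness=max(0,33-21)=12
  Job 6: p=9, d=25, C=42, tardiness=max(0,42-25)=17
Total tardiness = 40

40


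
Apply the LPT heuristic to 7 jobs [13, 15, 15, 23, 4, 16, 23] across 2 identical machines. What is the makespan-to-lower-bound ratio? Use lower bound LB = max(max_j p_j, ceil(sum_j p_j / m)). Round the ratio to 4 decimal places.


LPT order: [23, 23, 16, 15, 15, 13, 4]
Machine loads after assignment: [56, 53]
LPT makespan = 56
Lower bound = max(max_job, ceil(total/2)) = max(23, 55) = 55
Ratio = 56 / 55 = 1.0182

1.0182


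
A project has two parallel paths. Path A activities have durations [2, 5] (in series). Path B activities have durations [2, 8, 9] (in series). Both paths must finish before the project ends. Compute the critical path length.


Path A total = 2 + 5 = 7
Path B total = 2 + 8 + 9 = 19
Critical path = longest path = max(7, 19) = 19

19


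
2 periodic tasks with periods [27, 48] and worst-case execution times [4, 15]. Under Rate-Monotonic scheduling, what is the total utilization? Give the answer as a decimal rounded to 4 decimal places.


Compute individual utilizations (exact fractions):
  Task 1: C/T = 4/27 (approx. 0.1481)
  Task 2: C/T = 15/48 = 5/16 (approx. 0.3125)
Total utilization U = 4/27 + 5/16 = 199/432
Rounded to 4 decimal places: U = 0.4606
RM (Liu & Layland) bound for 2 tasks = 0.828427; compare with U = 199/432 (approx. 0.460648)
U <= bound, so schedulable by RM sufficient condition.

0.4606


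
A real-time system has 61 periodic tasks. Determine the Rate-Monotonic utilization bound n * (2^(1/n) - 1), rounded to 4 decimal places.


Compute 2^(1/61) = 1.0114278734
Subtract 1: 1.0114278734 - 1 = 0.0114278734
Multiply by n: 61 * 0.0114278734 = 0.6971002774
Round to 4 dp: 0.6971

0.6971


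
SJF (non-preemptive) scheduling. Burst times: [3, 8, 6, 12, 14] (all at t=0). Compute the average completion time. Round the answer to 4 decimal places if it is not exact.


SJF order (ascending): [3, 6, 8, 12, 14]
Completion times:
  Job 1: burst=3, C=3
  Job 2: burst=6, C=9
  Job 3: burst=8, C=17
  Job 4: burst=12, C=29
  Job 5: burst=14, C=43
Average completion = 101/5 = 20.2

20.2


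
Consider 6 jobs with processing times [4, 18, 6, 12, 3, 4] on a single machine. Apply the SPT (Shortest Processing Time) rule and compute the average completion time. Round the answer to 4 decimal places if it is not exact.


Sort jobs by processing time (SPT order): [3, 4, 4, 6, 12, 18]
Compute completion times sequentially:
  Job 1: processing = 3, completes at 3
  Job 2: processing = 4, completes at 7
  Job 3: processing = 4, completes at 11
  Job 4: processing = 6, completes at 17
  Job 5: processing = 12, completes at 29
  Job 6: processing = 18, completes at 47
Sum of completion times = 114
Average completion time = 114/6 = 19.0

19.0


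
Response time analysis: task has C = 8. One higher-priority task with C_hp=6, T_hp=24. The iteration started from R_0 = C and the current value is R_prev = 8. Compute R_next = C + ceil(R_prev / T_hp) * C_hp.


R_next = C + ceil(R_prev / T_hp) * C_hp
ceil(8 / 24) = ceil(0.3333) = 1
Interference = 1 * 6 = 6
R_next = 8 + 6 = 14

14


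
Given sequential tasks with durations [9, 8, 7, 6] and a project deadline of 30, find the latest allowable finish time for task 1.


LF(activity 1) = deadline - sum of successor durations
Successors: activities 2 through 4 with durations [8, 7, 6]
Sum of successor durations = 21
LF = 30 - 21 = 9

9


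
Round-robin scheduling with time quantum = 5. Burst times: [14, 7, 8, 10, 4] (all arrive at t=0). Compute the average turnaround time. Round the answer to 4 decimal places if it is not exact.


Time quantum = 5
Execution trace:
  J1 runs 5 units, time = 5
  J2 runs 5 units, time = 10
  J3 runs 5 units, time = 15
  J4 runs 5 units, time = 20
  J5 runs 4 units, time = 24
  J1 runs 5 units, time = 29
  J2 runs 2 units, time = 31
  J3 runs 3 units, time = 34
  J4 runs 5 units, time = 39
  J1 runs 4 units, time = 43
Finish times: [43, 31, 34, 39, 24]
Average turnaround = 171/5 = 34.2

34.2


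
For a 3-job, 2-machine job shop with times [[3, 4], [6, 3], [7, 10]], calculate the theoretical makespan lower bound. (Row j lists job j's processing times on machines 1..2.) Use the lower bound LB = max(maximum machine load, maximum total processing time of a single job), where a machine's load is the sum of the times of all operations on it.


Machine loads:
  Machine 1: 3 + 6 + 7 = 16
  Machine 2: 4 + 3 + 10 = 17
Max machine load = 17
Job totals:
  Job 1: 7
  Job 2: 9
  Job 3: 17
Max job total = 17
Lower bound = max(17, 17) = 17

17


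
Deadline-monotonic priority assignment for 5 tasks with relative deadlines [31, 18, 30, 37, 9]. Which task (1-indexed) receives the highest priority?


Sort tasks by relative deadline (ascending):
  Task 5: deadline = 9
  Task 2: deadline = 18
  Task 3: deadline = 30
  Task 1: deadline = 31
  Task 4: deadline = 37
Priority order (highest first): [5, 2, 3, 1, 4]
Highest priority task = 5

5


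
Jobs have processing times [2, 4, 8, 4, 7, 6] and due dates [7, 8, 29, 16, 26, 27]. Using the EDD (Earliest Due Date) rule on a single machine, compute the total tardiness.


Sort by due date (EDD order): [(2, 7), (4, 8), (4, 16), (7, 26), (6, 27), (8, 29)]
Compute completion times and tardiness:
  Job 1: p=2, d=7, C=2, tardiness=max(0,2-7)=0
  Job 2: p=4, d=8, C=6, tardiness=max(0,6-8)=0
  Job 3: p=4, d=16, C=10, tardiness=max(0,10-16)=0
  Job 4: p=7, d=26, C=17, tardiness=max(0,17-26)=0
  Job 5: p=6, d=27, C=23, tardiness=max(0,23-27)=0
  Job 6: p=8, d=29, C=31, tardiness=max(0,31-29)=2
Total tardiness = 2

2


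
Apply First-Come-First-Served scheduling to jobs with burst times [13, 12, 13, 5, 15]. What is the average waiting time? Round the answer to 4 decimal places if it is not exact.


FCFS order (as given): [13, 12, 13, 5, 15]
Waiting times:
  Job 1: wait = 0
  Job 2: wait = 13
  Job 3: wait = 25
  Job 4: wait = 38
  Job 5: wait = 43
Sum of waiting times = 119
Average waiting time = 119/5 = 23.8

23.8


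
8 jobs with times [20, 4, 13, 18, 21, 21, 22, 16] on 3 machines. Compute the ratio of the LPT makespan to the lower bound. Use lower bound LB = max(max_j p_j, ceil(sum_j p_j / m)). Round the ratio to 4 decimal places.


LPT order: [22, 21, 21, 20, 18, 16, 13, 4]
Machine loads after assignment: [51, 41, 43]
LPT makespan = 51
Lower bound = max(max_job, ceil(total/3)) = max(22, 45) = 45
Ratio = 51 / 45 = 1.1333

1.1333


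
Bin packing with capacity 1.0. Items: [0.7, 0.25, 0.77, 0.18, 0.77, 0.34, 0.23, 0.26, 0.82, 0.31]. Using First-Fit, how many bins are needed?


Place items sequentially using First-Fit:
  Item 0.7 -> new Bin 1
  Item 0.25 -> Bin 1 (now 0.95)
  Item 0.77 -> new Bin 2
  Item 0.18 -> Bin 2 (now 0.95)
  Item 0.77 -> new Bin 3
  Item 0.34 -> new Bin 4
  Item 0.23 -> Bin 3 (now 1.0)
  Item 0.26 -> Bin 4 (now 0.6)
  Item 0.82 -> new Bin 5
  Item 0.31 -> Bin 4 (now 0.91)
Total bins used = 5

5


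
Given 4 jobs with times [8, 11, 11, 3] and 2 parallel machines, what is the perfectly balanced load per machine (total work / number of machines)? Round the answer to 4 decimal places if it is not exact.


Total processing time = 8 + 11 + 11 + 3 = 33
Number of machines = 2
Ideal balanced load = 33 / 2 = 16.5

16.5


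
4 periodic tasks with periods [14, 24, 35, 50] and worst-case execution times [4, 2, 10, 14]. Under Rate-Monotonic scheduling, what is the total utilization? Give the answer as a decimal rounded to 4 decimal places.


Compute individual utilizations (exact fractions):
  Task 1: C/T = 4/14 = 2/7 (approx. 0.2857)
  Task 2: C/T = 2/24 = 1/12 (approx. 0.0833)
  Task 3: C/T = 10/35 = 2/7 (approx. 0.2857)
  Task 4: C/T = 14/50 = 7/25 (approx. 0.28)
Total utilization U = 2/7 + 1/12 + 2/7 + 7/25 = 1963/2100
Rounded to 4 decimal places: U = 0.9348
RM (Liu & Layland) bound for 4 tasks = 0.756828; compare with U = 1963/2100 (approx. 0.934762)
bound < U <= 1, so the RM sufficient condition is not met (inconclusive; an exact test such as response-time analysis is needed).

0.9348


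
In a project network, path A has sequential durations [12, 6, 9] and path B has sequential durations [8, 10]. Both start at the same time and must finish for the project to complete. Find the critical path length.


Path A total = 12 + 6 + 9 = 27
Path B total = 8 + 10 = 18
Critical path = longest path = max(27, 18) = 27

27


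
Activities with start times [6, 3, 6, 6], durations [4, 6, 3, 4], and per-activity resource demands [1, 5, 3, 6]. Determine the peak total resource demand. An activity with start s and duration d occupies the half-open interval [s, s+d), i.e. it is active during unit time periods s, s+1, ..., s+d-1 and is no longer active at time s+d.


Each activity i is active on [start_i, start_i + duration_i).
Compute total resource usage per time slot:
  t=0: active resources = [], total = 0
  t=1: active resources = [], total = 0
  t=2: active resources = [], total = 0
  t=3: active resources = [5], total = 5
  t=4: active resources = [5], total = 5
  t=5: active resources = [5], total = 5
  t=6: active resources = [1, 5, 3, 6], total = 15
  t=7: active resources = [1, 5, 3, 6], total = 15
  t=8: active resources = [1, 5, 3, 6], total = 15
  t=9: active resources = [1, 6], total = 7
Peak resource demand = 15

15


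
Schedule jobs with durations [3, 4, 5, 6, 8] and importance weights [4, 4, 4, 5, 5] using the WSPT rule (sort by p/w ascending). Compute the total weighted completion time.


Compute p/w ratios and sort ascending (WSPT): [(3, 4), (4, 4), (6, 5), (5, 4), (8, 5)]
Compute weighted completion times:
  Job (p=3,w=4): C=3, w*C=4*3=12
  Job (p=4,w=4): C=7, w*C=4*7=28
  Job (p=6,w=5): C=13, w*C=5*13=65
  Job (p=5,w=4): C=18, w*C=4*18=72
  Job (p=8,w=5): C=26, w*C=5*26=130
Total weighted completion time = 307

307


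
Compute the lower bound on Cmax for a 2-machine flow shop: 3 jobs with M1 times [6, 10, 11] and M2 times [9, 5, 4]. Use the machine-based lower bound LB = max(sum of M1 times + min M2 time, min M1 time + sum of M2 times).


LB1 = sum(M1 times) + min(M2 times) = 27 + 4 = 31
LB2 = min(M1 times) + sum(M2 times) = 6 + 18 = 24
Lower bound = max(LB1, LB2) = max(31, 24) = 31

31


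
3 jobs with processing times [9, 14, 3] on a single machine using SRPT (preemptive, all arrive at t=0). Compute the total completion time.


Since all jobs arrive at t=0, SRPT equals SPT ordering.
SPT order: [3, 9, 14]
Completion times:
  Job 1: p=3, C=3
  Job 2: p=9, C=12
  Job 3: p=14, C=26
Total completion time = 3 + 12 + 26 = 41

41


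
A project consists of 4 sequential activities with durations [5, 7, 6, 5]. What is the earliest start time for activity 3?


Activity 3 starts after activities 1 through 2 complete.
Predecessor durations: [5, 7]
ES = 5 + 7 = 12

12


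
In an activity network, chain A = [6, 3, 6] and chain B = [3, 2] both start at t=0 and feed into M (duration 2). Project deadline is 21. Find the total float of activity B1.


Forward pass: ES(B1) = sum of predecessors on chain B = 0
EF = ES + duration = 0 + 3 = 3
Backward pass: LF(M) = deadline = 21; LS(M) = 21 - 2 = 19
LF(B1) = LS(M) - sum(successors on chain B) = 19 - 2 = 17
LS = LF - duration = 17 - 3 = 14
Total float = LS - ES = 14 - 0 = 14

14


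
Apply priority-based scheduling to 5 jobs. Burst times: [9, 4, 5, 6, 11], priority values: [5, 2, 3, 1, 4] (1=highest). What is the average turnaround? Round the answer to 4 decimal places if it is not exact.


Sort by priority (ascending = highest first):
Order: [(1, 6), (2, 4), (3, 5), (4, 11), (5, 9)]
Completion times:
  Priority 1, burst=6, C=6
  Priority 2, burst=4, C=10
  Priority 3, burst=5, C=15
  Priority 4, burst=11, C=26
  Priority 5, burst=9, C=35
Average turnaround = 92/5 = 18.4

18.4


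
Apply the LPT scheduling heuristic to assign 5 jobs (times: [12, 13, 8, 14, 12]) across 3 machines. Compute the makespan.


Sort jobs in decreasing order (LPT): [14, 13, 12, 12, 8]
Assign each job to the least loaded machine:
  Machine 1: jobs [14], load = 14
  Machine 2: jobs [13, 8], load = 21
  Machine 3: jobs [12, 12], load = 24
Makespan = max load = 24

24


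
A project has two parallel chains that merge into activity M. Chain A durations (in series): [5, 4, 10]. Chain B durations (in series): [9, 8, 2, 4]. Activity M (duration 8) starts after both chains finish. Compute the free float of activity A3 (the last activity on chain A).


ES(A3) = sum of predecessors on chain A = 9
EF(A3) = ES + duration = 9 + 10 = 19
Successor of A3 is M. ES(M) = max(sum(A), sum(B)) = max(19, 23) = 23
Free float = ES(successor) - EF(current) = 23 - 19 = 4

4


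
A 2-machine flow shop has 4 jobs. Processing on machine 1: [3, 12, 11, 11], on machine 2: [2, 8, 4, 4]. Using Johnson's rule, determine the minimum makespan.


Apply Johnson's rule:
  Group 1 (a <= b): []
  Group 2 (a > b): [(2, 12, 8), (3, 11, 4), (4, 11, 4), (1, 3, 2)]
Optimal job order: [2, 3, 4, 1]
Schedule:
  Job 2: M1 done at 12, M2 done at 20
  Job 3: M1 done at 23, M2 done at 27
  Job 4: M1 done at 34, M2 done at 38
  Job 1: M1 done at 37, M2 done at 40
Makespan = 40

40


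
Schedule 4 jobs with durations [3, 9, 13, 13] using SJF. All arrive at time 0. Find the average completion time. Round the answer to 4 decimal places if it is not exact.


SJF order (ascending): [3, 9, 13, 13]
Completion times:
  Job 1: burst=3, C=3
  Job 2: burst=9, C=12
  Job 3: burst=13, C=25
  Job 4: burst=13, C=38
Average completion = 78/4 = 19.5

19.5


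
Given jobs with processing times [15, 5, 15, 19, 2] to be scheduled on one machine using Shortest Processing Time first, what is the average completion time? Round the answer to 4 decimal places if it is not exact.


Sort jobs by processing time (SPT order): [2, 5, 15, 15, 19]
Compute completion times sequentially:
  Job 1: processing = 2, completes at 2
  Job 2: processing = 5, completes at 7
  Job 3: processing = 15, completes at 22
  Job 4: processing = 15, completes at 37
  Job 5: processing = 19, completes at 56
Sum of completion times = 124
Average completion time = 124/5 = 24.8

24.8


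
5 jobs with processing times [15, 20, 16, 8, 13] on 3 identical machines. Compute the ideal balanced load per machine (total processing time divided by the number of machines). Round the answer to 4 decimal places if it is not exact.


Total processing time = 15 + 20 + 16 + 8 + 13 = 72
Number of machines = 3
Ideal balanced load = 72 / 3 = 24.0

24.0


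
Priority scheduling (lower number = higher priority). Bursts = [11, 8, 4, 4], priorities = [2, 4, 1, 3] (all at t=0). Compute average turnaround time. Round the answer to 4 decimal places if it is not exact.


Sort by priority (ascending = highest first):
Order: [(1, 4), (2, 11), (3, 4), (4, 8)]
Completion times:
  Priority 1, burst=4, C=4
  Priority 2, burst=11, C=15
  Priority 3, burst=4, C=19
  Priority 4, burst=8, C=27
Average turnaround = 65/4 = 16.25

16.25


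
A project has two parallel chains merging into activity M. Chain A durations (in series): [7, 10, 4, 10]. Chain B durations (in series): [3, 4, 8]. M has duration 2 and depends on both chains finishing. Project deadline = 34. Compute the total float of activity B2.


Forward pass: ES(B2) = sum of predecessors on chain B = 3
EF = ES + duration = 3 + 4 = 7
Backward pass: LF(M) = deadline = 34; LS(M) = 34 - 2 = 32
LF(B2) = LS(M) - sum(successors on chain B) = 32 - 8 = 24
LS = LF - duration = 24 - 4 = 20
Total float = LS - ES = 20 - 3 = 17

17


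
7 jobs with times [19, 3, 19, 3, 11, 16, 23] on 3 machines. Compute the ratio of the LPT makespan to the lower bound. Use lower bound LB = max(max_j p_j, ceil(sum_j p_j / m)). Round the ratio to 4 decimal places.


LPT order: [23, 19, 19, 16, 11, 3, 3]
Machine loads after assignment: [29, 35, 30]
LPT makespan = 35
Lower bound = max(max_job, ceil(total/3)) = max(23, 32) = 32
Ratio = 35 / 32 = 1.0938

1.0938


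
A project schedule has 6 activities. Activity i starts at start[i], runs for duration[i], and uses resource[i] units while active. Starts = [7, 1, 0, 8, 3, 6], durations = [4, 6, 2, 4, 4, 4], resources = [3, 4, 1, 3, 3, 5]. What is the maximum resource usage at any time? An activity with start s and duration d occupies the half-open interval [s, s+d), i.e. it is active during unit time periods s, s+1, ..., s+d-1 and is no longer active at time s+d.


Each activity i is active on [start_i, start_i + duration_i).
Compute total resource usage per time slot:
  t=0: active resources = [1], total = 1
  t=1: active resources = [4, 1], total = 5
  t=2: active resources = [4], total = 4
  t=3: active resources = [4, 3], total = 7
  t=4: active resources = [4, 3], total = 7
  t=5: active resources = [4, 3], total = 7
  t=6: active resources = [4, 3, 5], total = 12
  t=7: active resources = [3, 5], total = 8
  t=8: active resources = [3, 3, 5], total = 11
  t=9: active resources = [3, 3, 5], total = 11
  t=10: active resources = [3, 3], total = 6
  t=11: active resources = [3], total = 3
Peak resource demand = 12

12


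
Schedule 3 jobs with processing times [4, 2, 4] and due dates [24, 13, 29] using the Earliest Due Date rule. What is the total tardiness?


Sort by due date (EDD order): [(2, 13), (4, 24), (4, 29)]
Compute completion times and tardiness:
  Job 1: p=2, d=13, C=2, tardiness=max(0,2-13)=0
  Job 2: p=4, d=24, C=6, tardiness=max(0,6-24)=0
  Job 3: p=4, d=29, C=10, tardiness=max(0,10-29)=0
Total tardiness = 0

0


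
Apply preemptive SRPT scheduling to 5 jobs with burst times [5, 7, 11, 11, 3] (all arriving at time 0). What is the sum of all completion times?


Since all jobs arrive at t=0, SRPT equals SPT ordering.
SPT order: [3, 5, 7, 11, 11]
Completion times:
  Job 1: p=3, C=3
  Job 2: p=5, C=8
  Job 3: p=7, C=15
  Job 4: p=11, C=26
  Job 5: p=11, C=37
Total completion time = 3 + 8 + 15 + 26 + 37 = 89

89


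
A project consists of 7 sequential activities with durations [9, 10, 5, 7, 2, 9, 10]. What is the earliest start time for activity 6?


Activity 6 starts after activities 1 through 5 complete.
Predecessor durations: [9, 10, 5, 7, 2]
ES = 9 + 10 + 5 + 7 + 2 = 33

33


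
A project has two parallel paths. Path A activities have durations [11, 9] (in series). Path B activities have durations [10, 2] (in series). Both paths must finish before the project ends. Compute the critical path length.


Path A total = 11 + 9 = 20
Path B total = 10 + 2 = 12
Critical path = longest path = max(20, 12) = 20

20


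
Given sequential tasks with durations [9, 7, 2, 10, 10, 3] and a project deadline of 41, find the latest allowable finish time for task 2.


LF(activity 2) = deadline - sum of successor durations
Successors: activities 3 through 6 with durations [2, 10, 10, 3]
Sum of successor durations = 25
LF = 41 - 25 = 16

16


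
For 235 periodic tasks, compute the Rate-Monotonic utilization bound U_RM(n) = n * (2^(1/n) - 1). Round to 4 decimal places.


Compute 2^(1/235) = 1.0029539167
Subtract 1: 1.0029539167 - 1 = 0.0029539167
Multiply by n: 235 * 0.0029539167 = 0.6941704245
Round to 4 dp: 0.6942

0.6942


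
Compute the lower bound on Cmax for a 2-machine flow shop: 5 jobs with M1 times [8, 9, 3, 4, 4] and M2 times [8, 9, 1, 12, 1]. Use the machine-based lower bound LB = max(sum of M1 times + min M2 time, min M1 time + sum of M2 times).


LB1 = sum(M1 times) + min(M2 times) = 28 + 1 = 29
LB2 = min(M1 times) + sum(M2 times) = 3 + 31 = 34
Lower bound = max(LB1, LB2) = max(29, 34) = 34

34


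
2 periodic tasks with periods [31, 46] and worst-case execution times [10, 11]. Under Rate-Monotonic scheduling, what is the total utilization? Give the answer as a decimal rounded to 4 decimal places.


Compute individual utilizations (exact fractions):
  Task 1: C/T = 10/31 (approx. 0.3226)
  Task 2: C/T = 11/46 (approx. 0.2391)
Total utilization U = 10/31 + 11/46 = 801/1426
Rounded to 4 decimal places: U = 0.5617
RM (Liu & Layland) bound for 2 tasks = 0.828427; compare with U = 801/1426 (approx. 0.561711)
U <= bound, so schedulable by RM sufficient condition.

0.5617


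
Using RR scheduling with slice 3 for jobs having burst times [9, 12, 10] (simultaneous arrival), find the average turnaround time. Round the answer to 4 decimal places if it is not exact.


Time quantum = 3
Execution trace:
  J1 runs 3 units, time = 3
  J2 runs 3 units, time = 6
  J3 runs 3 units, time = 9
  J1 runs 3 units, time = 12
  J2 runs 3 units, time = 15
  J3 runs 3 units, time = 18
  J1 runs 3 units, time = 21
  J2 runs 3 units, time = 24
  J3 runs 3 units, time = 27
  J2 runs 3 units, time = 30
  J3 runs 1 units, time = 31
Finish times: [21, 30, 31]
Average turnaround = 82/3 = 27.3333

27.3333


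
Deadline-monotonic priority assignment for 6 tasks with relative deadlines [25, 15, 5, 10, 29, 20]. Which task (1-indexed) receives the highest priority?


Sort tasks by relative deadline (ascending):
  Task 3: deadline = 5
  Task 4: deadline = 10
  Task 2: deadline = 15
  Task 6: deadline = 20
  Task 1: deadline = 25
  Task 5: deadline = 29
Priority order (highest first): [3, 4, 2, 6, 1, 5]
Highest priority task = 3

3


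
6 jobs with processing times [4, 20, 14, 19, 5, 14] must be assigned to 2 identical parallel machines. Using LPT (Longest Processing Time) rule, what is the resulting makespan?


Sort jobs in decreasing order (LPT): [20, 19, 14, 14, 5, 4]
Assign each job to the least loaded machine:
  Machine 1: jobs [20, 14, 4], load = 38
  Machine 2: jobs [19, 14, 5], load = 38
Makespan = max load = 38

38


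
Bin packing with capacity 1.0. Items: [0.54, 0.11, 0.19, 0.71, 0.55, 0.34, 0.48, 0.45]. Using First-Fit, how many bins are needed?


Place items sequentially using First-Fit:
  Item 0.54 -> new Bin 1
  Item 0.11 -> Bin 1 (now 0.65)
  Item 0.19 -> Bin 1 (now 0.84)
  Item 0.71 -> new Bin 2
  Item 0.55 -> new Bin 3
  Item 0.34 -> Bin 3 (now 0.89)
  Item 0.48 -> new Bin 4
  Item 0.45 -> Bin 4 (now 0.93)
Total bins used = 4

4


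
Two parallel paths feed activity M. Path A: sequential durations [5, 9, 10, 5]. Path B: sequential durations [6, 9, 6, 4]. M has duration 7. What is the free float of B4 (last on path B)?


ES(B4) = sum of predecessors on chain B = 21
EF(B4) = ES + duration = 21 + 4 = 25
Successor of B4 is M. ES(M) = max(sum(A), sum(B)) = max(29, 25) = 29
Free float = ES(successor) - EF(current) = 29 - 25 = 4

4


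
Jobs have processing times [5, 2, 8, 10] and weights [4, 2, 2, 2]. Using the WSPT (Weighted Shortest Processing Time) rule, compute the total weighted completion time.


Compute p/w ratios and sort ascending (WSPT): [(2, 2), (5, 4), (8, 2), (10, 2)]
Compute weighted completion times:
  Job (p=2,w=2): C=2, w*C=2*2=4
  Job (p=5,w=4): C=7, w*C=4*7=28
  Job (p=8,w=2): C=15, w*C=2*15=30
  Job (p=10,w=2): C=25, w*C=2*25=50
Total weighted completion time = 112

112


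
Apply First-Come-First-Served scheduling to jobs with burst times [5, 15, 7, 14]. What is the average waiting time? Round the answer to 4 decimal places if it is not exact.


FCFS order (as given): [5, 15, 7, 14]
Waiting times:
  Job 1: wait = 0
  Job 2: wait = 5
  Job 3: wait = 20
  Job 4: wait = 27
Sum of waiting times = 52
Average waiting time = 52/4 = 13.0

13.0


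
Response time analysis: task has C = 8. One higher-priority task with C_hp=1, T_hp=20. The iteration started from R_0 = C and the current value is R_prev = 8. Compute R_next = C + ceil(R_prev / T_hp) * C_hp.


R_next = C + ceil(R_prev / T_hp) * C_hp
ceil(8 / 20) = ceil(0.4) = 1
Interference = 1 * 1 = 1
R_next = 8 + 1 = 9

9


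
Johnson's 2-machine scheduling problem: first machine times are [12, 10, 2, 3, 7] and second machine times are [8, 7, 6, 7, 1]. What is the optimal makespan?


Apply Johnson's rule:
  Group 1 (a <= b): [(3, 2, 6), (4, 3, 7)]
  Group 2 (a > b): [(1, 12, 8), (2, 10, 7), (5, 7, 1)]
Optimal job order: [3, 4, 1, 2, 5]
Schedule:
  Job 3: M1 done at 2, M2 done at 8
  Job 4: M1 done at 5, M2 done at 15
  Job 1: M1 done at 17, M2 done at 25
  Job 2: M1 done at 27, M2 done at 34
  Job 5: M1 done at 34, M2 done at 35
Makespan = 35

35


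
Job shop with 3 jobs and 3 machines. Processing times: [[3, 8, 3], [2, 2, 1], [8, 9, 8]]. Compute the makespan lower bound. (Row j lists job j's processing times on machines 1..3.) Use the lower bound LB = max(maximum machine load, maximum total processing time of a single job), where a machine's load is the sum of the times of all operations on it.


Machine loads:
  Machine 1: 3 + 2 + 8 = 13
  Machine 2: 8 + 2 + 9 = 19
  Machine 3: 3 + 1 + 8 = 12
Max machine load = 19
Job totals:
  Job 1: 14
  Job 2: 5
  Job 3: 25
Max job total = 25
Lower bound = max(19, 25) = 25

25


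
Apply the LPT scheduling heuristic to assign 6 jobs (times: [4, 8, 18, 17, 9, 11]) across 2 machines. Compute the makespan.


Sort jobs in decreasing order (LPT): [18, 17, 11, 9, 8, 4]
Assign each job to the least loaded machine:
  Machine 1: jobs [18, 9, 8], load = 35
  Machine 2: jobs [17, 11, 4], load = 32
Makespan = max load = 35

35


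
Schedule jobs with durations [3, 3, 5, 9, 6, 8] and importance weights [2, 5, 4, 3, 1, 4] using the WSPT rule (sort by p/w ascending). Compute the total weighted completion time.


Compute p/w ratios and sort ascending (WSPT): [(3, 5), (5, 4), (3, 2), (8, 4), (9, 3), (6, 1)]
Compute weighted completion times:
  Job (p=3,w=5): C=3, w*C=5*3=15
  Job (p=5,w=4): C=8, w*C=4*8=32
  Job (p=3,w=2): C=11, w*C=2*11=22
  Job (p=8,w=4): C=19, w*C=4*19=76
  Job (p=9,w=3): C=28, w*C=3*28=84
  Job (p=6,w=1): C=34, w*C=1*34=34
Total weighted completion time = 263

263


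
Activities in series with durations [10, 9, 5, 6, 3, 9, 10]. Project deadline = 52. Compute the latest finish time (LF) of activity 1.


LF(activity 1) = deadline - sum of successor durations
Successors: activities 2 through 7 with durations [9, 5, 6, 3, 9, 10]
Sum of successor durations = 42
LF = 52 - 42 = 10

10


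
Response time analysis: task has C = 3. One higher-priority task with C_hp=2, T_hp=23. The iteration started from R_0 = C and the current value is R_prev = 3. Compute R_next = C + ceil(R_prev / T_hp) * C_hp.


R_next = C + ceil(R_prev / T_hp) * C_hp
ceil(3 / 23) = ceil(0.1304) = 1
Interference = 1 * 2 = 2
R_next = 3 + 2 = 5

5


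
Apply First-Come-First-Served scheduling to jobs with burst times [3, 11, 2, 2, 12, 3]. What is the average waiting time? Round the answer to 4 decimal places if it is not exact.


FCFS order (as given): [3, 11, 2, 2, 12, 3]
Waiting times:
  Job 1: wait = 0
  Job 2: wait = 3
  Job 3: wait = 14
  Job 4: wait = 16
  Job 5: wait = 18
  Job 6: wait = 30
Sum of waiting times = 81
Average waiting time = 81/6 = 13.5

13.5


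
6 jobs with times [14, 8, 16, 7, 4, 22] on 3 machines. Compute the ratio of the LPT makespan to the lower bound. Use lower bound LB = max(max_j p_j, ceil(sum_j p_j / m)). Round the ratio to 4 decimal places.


LPT order: [22, 16, 14, 8, 7, 4]
Machine loads after assignment: [26, 23, 22]
LPT makespan = 26
Lower bound = max(max_job, ceil(total/3)) = max(22, 24) = 24
Ratio = 26 / 24 = 1.0833

1.0833


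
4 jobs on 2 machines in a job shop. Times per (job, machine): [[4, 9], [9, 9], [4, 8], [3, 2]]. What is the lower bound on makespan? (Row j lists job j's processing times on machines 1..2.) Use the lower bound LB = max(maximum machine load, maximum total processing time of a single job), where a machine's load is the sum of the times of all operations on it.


Machine loads:
  Machine 1: 4 + 9 + 4 + 3 = 20
  Machine 2: 9 + 9 + 8 + 2 = 28
Max machine load = 28
Job totals:
  Job 1: 13
  Job 2: 18
  Job 3: 12
  Job 4: 5
Max job total = 18
Lower bound = max(28, 18) = 28

28


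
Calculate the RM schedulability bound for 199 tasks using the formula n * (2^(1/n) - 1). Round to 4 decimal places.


Compute 2^(1/199) = 1.0034892249
Subtract 1: 1.0034892249 - 1 = 0.0034892249
Multiply by n: 199 * 0.0034892249 = 0.6943557551
Round to 4 dp: 0.6944

0.6944


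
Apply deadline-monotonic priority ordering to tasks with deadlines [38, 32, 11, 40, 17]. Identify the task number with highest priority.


Sort tasks by relative deadline (ascending):
  Task 3: deadline = 11
  Task 5: deadline = 17
  Task 2: deadline = 32
  Task 1: deadline = 38
  Task 4: deadline = 40
Priority order (highest first): [3, 5, 2, 1, 4]
Highest priority task = 3

3


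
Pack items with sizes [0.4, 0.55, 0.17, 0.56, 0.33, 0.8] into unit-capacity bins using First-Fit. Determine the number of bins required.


Place items sequentially using First-Fit:
  Item 0.4 -> new Bin 1
  Item 0.55 -> Bin 1 (now 0.95)
  Item 0.17 -> new Bin 2
  Item 0.56 -> Bin 2 (now 0.73)
  Item 0.33 -> new Bin 3
  Item 0.8 -> new Bin 4
Total bins used = 4

4


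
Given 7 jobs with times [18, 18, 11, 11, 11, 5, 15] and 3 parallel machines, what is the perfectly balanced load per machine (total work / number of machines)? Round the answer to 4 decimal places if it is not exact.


Total processing time = 18 + 18 + 11 + 11 + 11 + 5 + 15 = 89
Number of machines = 3
Ideal balanced load = 89 / 3 = 29.6667

29.6667


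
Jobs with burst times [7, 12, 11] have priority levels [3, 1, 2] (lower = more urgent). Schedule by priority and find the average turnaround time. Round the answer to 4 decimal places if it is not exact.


Sort by priority (ascending = highest first):
Order: [(1, 12), (2, 11), (3, 7)]
Completion times:
  Priority 1, burst=12, C=12
  Priority 2, burst=11, C=23
  Priority 3, burst=7, C=30
Average turnaround = 65/3 = 21.6667

21.6667


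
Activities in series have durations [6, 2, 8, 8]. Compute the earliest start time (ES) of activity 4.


Activity 4 starts after activities 1 through 3 complete.
Predecessor durations: [6, 2, 8]
ES = 6 + 2 + 8 = 16

16


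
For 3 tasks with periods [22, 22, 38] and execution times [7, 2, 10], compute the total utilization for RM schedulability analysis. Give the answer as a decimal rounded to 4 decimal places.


Compute individual utilizations (exact fractions):
  Task 1: C/T = 7/22 (approx. 0.3182)
  Task 2: C/T = 2/22 = 1/11 (approx. 0.0909)
  Task 3: C/T = 10/38 = 5/19 (approx. 0.2632)
Total utilization U = 7/22 + 1/11 + 5/19 = 281/418
Rounded to 4 decimal places: U = 0.6722
RM (Liu & Layland) bound for 3 tasks = 0.779763; compare with U = 281/418 (approx. 0.672249)
U <= bound, so schedulable by RM sufficient condition.

0.6722


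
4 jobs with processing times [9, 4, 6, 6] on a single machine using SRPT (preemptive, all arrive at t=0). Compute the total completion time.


Since all jobs arrive at t=0, SRPT equals SPT ordering.
SPT order: [4, 6, 6, 9]
Completion times:
  Job 1: p=4, C=4
  Job 2: p=6, C=10
  Job 3: p=6, C=16
  Job 4: p=9, C=25
Total completion time = 4 + 10 + 16 + 25 = 55

55


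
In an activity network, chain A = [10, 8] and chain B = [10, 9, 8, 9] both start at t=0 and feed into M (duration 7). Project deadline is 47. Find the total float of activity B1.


Forward pass: ES(B1) = sum of predecessors on chain B = 0
EF = ES + duration = 0 + 10 = 10
Backward pass: LF(M) = deadline = 47; LS(M) = 47 - 7 = 40
LF(B1) = LS(M) - sum(successors on chain B) = 40 - 26 = 14
LS = LF - duration = 14 - 10 = 4
Total float = LS - ES = 4 - 0 = 4

4


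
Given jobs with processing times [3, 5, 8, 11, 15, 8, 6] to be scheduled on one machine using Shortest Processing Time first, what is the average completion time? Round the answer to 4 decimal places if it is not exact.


Sort jobs by processing time (SPT order): [3, 5, 6, 8, 8, 11, 15]
Compute completion times sequentially:
  Job 1: processing = 3, completes at 3
  Job 2: processing = 5, completes at 8
  Job 3: processing = 6, completes at 14
  Job 4: processing = 8, completes at 22
  Job 5: processing = 8, completes at 30
  Job 6: processing = 11, completes at 41
  Job 7: processing = 15, completes at 56
Sum of completion times = 174
Average completion time = 174/7 = 24.8571

24.8571


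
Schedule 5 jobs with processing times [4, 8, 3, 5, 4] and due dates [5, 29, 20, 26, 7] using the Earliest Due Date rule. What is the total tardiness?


Sort by due date (EDD order): [(4, 5), (4, 7), (3, 20), (5, 26), (8, 29)]
Compute completion times and tardiness:
  Job 1: p=4, d=5, C=4, tardiness=max(0,4-5)=0
  Job 2: p=4, d=7, C=8, tardiness=max(0,8-7)=1
  Job 3: p=3, d=20, C=11, tardiness=max(0,11-20)=0
  Job 4: p=5, d=26, C=16, tardiness=max(0,16-26)=0
  Job 5: p=8, d=29, C=24, tardiness=max(0,24-29)=0
Total tardiness = 1

1


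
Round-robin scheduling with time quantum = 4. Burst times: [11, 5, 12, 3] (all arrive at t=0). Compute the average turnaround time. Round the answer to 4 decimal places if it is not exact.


Time quantum = 4
Execution trace:
  J1 runs 4 units, time = 4
  J2 runs 4 units, time = 8
  J3 runs 4 units, time = 12
  J4 runs 3 units, time = 15
  J1 runs 4 units, time = 19
  J2 runs 1 units, time = 20
  J3 runs 4 units, time = 24
  J1 runs 3 units, time = 27
  J3 runs 4 units, time = 31
Finish times: [27, 20, 31, 15]
Average turnaround = 93/4 = 23.25

23.25


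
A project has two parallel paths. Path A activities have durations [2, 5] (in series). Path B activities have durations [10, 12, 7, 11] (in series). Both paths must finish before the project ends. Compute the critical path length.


Path A total = 2 + 5 = 7
Path B total = 10 + 12 + 7 + 11 = 40
Critical path = longest path = max(7, 40) = 40

40


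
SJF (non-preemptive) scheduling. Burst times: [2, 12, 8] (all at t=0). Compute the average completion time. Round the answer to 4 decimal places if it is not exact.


SJF order (ascending): [2, 8, 12]
Completion times:
  Job 1: burst=2, C=2
  Job 2: burst=8, C=10
  Job 3: burst=12, C=22
Average completion = 34/3 = 11.3333

11.3333


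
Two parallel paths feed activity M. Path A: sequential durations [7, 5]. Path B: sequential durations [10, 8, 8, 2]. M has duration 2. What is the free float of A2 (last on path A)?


ES(A2) = sum of predecessors on chain A = 7
EF(A2) = ES + duration = 7 + 5 = 12
Successor of A2 is M. ES(M) = max(sum(A), sum(B)) = max(12, 28) = 28
Free float = ES(successor) - EF(current) = 28 - 12 = 16

16


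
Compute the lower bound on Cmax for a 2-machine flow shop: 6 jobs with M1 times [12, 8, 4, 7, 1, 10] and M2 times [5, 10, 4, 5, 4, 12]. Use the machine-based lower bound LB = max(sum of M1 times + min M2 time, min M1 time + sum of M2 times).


LB1 = sum(M1 times) + min(M2 times) = 42 + 4 = 46
LB2 = min(M1 times) + sum(M2 times) = 1 + 40 = 41
Lower bound = max(LB1, LB2) = max(46, 41) = 46

46


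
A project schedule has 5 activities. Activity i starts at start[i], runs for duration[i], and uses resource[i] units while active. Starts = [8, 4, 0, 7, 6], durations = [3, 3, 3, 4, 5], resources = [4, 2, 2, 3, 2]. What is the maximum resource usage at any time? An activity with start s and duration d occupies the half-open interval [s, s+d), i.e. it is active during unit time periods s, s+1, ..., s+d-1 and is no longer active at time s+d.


Each activity i is active on [start_i, start_i + duration_i).
Compute total resource usage per time slot:
  t=0: active resources = [2], total = 2
  t=1: active resources = [2], total = 2
  t=2: active resources = [2], total = 2
  t=3: active resources = [], total = 0
  t=4: active resources = [2], total = 2
  t=5: active resources = [2], total = 2
  t=6: active resources = [2, 2], total = 4
  t=7: active resources = [3, 2], total = 5
  t=8: active resources = [4, 3, 2], total = 9
  t=9: active resources = [4, 3, 2], total = 9
  t=10: active resources = [4, 3, 2], total = 9
Peak resource demand = 9

9


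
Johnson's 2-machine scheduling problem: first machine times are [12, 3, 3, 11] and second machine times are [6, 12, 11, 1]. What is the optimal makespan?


Apply Johnson's rule:
  Group 1 (a <= b): [(2, 3, 12), (3, 3, 11)]
  Group 2 (a > b): [(1, 12, 6), (4, 11, 1)]
Optimal job order: [2, 3, 1, 4]
Schedule:
  Job 2: M1 done at 3, M2 done at 15
  Job 3: M1 done at 6, M2 done at 26
  Job 1: M1 done at 18, M2 done at 32
  Job 4: M1 done at 29, M2 done at 33
Makespan = 33

33


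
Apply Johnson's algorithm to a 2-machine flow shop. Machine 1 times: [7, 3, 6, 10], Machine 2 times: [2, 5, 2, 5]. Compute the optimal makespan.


Apply Johnson's rule:
  Group 1 (a <= b): [(2, 3, 5)]
  Group 2 (a > b): [(4, 10, 5), (1, 7, 2), (3, 6, 2)]
Optimal job order: [2, 4, 1, 3]
Schedule:
  Job 2: M1 done at 3, M2 done at 8
  Job 4: M1 done at 13, M2 done at 18
  Job 1: M1 done at 20, M2 done at 22
  Job 3: M1 done at 26, M2 done at 28
Makespan = 28

28
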